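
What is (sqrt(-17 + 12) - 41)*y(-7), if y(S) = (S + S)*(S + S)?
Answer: -8036 + 196*I*sqrt(5) ≈ -8036.0 + 438.27*I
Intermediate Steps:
y(S) = 4*S**2 (y(S) = (2*S)*(2*S) = 4*S**2)
(sqrt(-17 + 12) - 41)*y(-7) = (sqrt(-17 + 12) - 41)*(4*(-7)**2) = (sqrt(-5) - 41)*(4*49) = (I*sqrt(5) - 41)*196 = (-41 + I*sqrt(5))*196 = -8036 + 196*I*sqrt(5)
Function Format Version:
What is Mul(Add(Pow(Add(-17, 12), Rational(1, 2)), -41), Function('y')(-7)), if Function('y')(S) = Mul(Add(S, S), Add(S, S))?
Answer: Add(-8036, Mul(196, I, Pow(5, Rational(1, 2)))) ≈ Add(-8036.0, Mul(438.27, I))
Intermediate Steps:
Function('y')(S) = Mul(4, Pow(S, 2)) (Function('y')(S) = Mul(Mul(2, S), Mul(2, S)) = Mul(4, Pow(S, 2)))
Mul(Add(Pow(Add(-17, 12), Rational(1, 2)), -41), Function('y')(-7)) = Mul(Add(Pow(Add(-17, 12), Rational(1, 2)), -41), Mul(4, Pow(-7, 2))) = Mul(Add(Pow(-5, Rational(1, 2)), -41), Mul(4, 49)) = Mul(Add(Mul(I, Pow(5, Rational(1, 2))), -41), 196) = Mul(Add(-41, Mul(I, Pow(5, Rational(1, 2)))), 196) = Add(-8036, Mul(196, I, Pow(5, Rational(1, 2))))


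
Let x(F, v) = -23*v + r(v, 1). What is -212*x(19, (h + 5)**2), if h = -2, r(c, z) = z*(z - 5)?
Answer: 44732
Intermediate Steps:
r(c, z) = z*(-5 + z)
x(F, v) = -4 - 23*v (x(F, v) = -23*v + 1*(-5 + 1) = -23*v + 1*(-4) = -23*v - 4 = -4 - 23*v)
-212*x(19, (h + 5)**2) = -212*(-4 - 23*(-2 + 5)**2) = -212*(-4 - 23*3**2) = -212*(-4 - 23*9) = -212*(-4 - 207) = -212*(-211) = 44732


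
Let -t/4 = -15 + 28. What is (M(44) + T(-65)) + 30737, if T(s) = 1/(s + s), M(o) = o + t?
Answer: 3994769/130 ≈ 30729.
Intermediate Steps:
t = -52 (t = -4*(-15 + 28) = -4*13 = -52)
M(o) = -52 + o (M(o) = o - 52 = -52 + o)
T(s) = 1/(2*s)
(M(44) + T(-65)) + 30737 = ((-52 + 44) + (1/2)/(-65)) + 30737 = (-8 + (1/2)*(-1/65)) + 30737 = (-8 - 1/130) + 30737 = -1041/130 + 30737 = 3994769/130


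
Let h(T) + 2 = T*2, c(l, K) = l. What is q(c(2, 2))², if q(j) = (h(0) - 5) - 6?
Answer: 169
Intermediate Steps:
h(T) = -2 + 2*T (h(T) = -2 + T*2 = -2 + 2*T)
q(j) = -13 (q(j) = ((-2 + 2*0) - 5) - 6 = ((-2 + 0) - 5) - 6 = (-2 - 5) - 6 = -7 - 6 = -13)
q(c(2, 2))² = (-13)² = 169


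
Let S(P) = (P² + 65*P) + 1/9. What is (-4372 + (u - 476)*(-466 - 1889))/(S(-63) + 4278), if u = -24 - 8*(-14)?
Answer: 8184312/37369 ≈ 219.01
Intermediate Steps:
u = 88 (u = -24 + 112 = 88)
S(P) = ⅑ + P² + 65*P (S(P) = (P² + 65*P) + ⅑ = ⅑ + P² + 65*P)
(-4372 + (u - 476)*(-466 - 1889))/(S(-63) + 4278) = (-4372 + (88 - 476)*(-466 - 1889))/((⅑ + (-63)² + 65*(-63)) + 4278) = (-4372 - 388*(-2355))/((⅑ + 3969 - 4095) + 4278) = (-4372 + 913740)/(-1133/9 + 4278) = 909368/(37369/9) = 909368*(9/37369) = 8184312/37369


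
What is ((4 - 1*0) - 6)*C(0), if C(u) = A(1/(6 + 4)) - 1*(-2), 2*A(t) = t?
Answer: -41/10 ≈ -4.1000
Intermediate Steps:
A(t) = t/2
C(u) = 41/20 (C(u) = 1/(2*(6 + 4)) - 1*(-2) = (1/2)/10 + 2 = (1/2)*(1/10) + 2 = 1/20 + 2 = 41/20)
((4 - 1*0) - 6)*C(0) = ((4 - 1*0) - 6)*(41/20) = ((4 + 0) - 6)*(41/20) = (4 - 6)*(41/20) = -2*41/20 = -41/10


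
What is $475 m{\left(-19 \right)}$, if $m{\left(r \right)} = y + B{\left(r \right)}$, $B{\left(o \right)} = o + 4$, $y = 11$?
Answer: $-1900$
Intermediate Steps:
$B{\left(o \right)} = 4 + o$
$m{\left(r \right)} = 15 + r$ ($m{\left(r \right)} = 11 + \left(4 + r\right) = 15 + r$)
$475 m{\left(-19 \right)} = 475 \left(15 - 19\right) = 475 \left(-4\right) = -1900$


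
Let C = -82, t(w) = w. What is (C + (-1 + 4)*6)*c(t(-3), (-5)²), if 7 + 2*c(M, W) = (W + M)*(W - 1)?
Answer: -16672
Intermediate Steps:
c(M, W) = -7/2 + (-1 + W)*(M + W)/2 (c(M, W) = -7/2 + ((W + M)*(W - 1))/2 = -7/2 + ((M + W)*(-1 + W))/2 = -7/2 + ((-1 + W)*(M + W))/2 = -7/2 + (-1 + W)*(M + W)/2)
(C + (-1 + 4)*6)*c(t(-3), (-5)²) = (-82 + (-1 + 4)*6)*(-7/2 + ((-5)²)²/2 - ½*(-3) - ½*(-5)² + (½)*(-3)*(-5)²) = (-82 + 3*6)*(-7/2 + (½)*25² + 3/2 - ½*25 + (½)*(-3)*25) = (-82 + 18)*(-7/2 + (½)*625 + 3/2 - 25/2 - 75/2) = -64*(-7/2 + 625/2 + 3/2 - 25/2 - 75/2) = -64*521/2 = -16672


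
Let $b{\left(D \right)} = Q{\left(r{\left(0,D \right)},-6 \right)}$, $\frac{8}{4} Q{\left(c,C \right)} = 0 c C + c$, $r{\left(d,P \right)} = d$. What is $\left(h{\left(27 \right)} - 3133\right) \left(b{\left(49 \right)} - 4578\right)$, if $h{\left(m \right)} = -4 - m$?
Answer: $14484792$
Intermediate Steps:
$Q{\left(c,C \right)} = \frac{c}{2}$ ($Q{\left(c,C \right)} = \frac{0 c C + c}{2} = \frac{0 C + c}{2} = \frac{0 + c}{2} = \frac{c}{2}$)
$b{\left(D \right)} = 0$ ($b{\left(D \right)} = \frac{1}{2} \cdot 0 = 0$)
$\left(h{\left(27 \right)} - 3133\right) \left(b{\left(49 \right)} - 4578\right) = \left(\left(-4 - 27\right) - 3133\right) \left(0 - 4578\right) = \left(\left(-4 - 27\right) - 3133\right) \left(-4578\right) = \left(-31 - 3133\right) \left(-4578\right) = \left(-3164\right) \left(-4578\right) = 14484792$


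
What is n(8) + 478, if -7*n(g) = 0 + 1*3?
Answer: 3343/7 ≈ 477.57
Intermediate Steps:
n(g) = -3/7 (n(g) = -(0 + 1*3)/7 = -(0 + 3)/7 = -⅐*3 = -3/7)
n(8) + 478 = -3/7 + 478 = 3343/7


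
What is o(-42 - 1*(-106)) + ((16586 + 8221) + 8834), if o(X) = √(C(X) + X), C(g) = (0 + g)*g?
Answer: 33641 + 8*√65 ≈ 33706.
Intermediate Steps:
C(g) = g² (C(g) = g*g = g²)
o(X) = √(X + X²) (o(X) = √(X² + X) = √(X + X²))
o(-42 - 1*(-106)) + ((16586 + 8221) + 8834) = √((-42 - 1*(-106))*(1 + (-42 - 1*(-106)))) + ((16586 + 8221) + 8834) = √((-42 + 106)*(1 + (-42 + 106))) + (24807 + 8834) = √(64*(1 + 64)) + 33641 = √(64*65) + 33641 = √4160 + 33641 = 8*√65 + 33641 = 33641 + 8*√65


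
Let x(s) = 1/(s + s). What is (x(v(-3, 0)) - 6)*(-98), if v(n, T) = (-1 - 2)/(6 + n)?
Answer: 637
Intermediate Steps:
v(n, T) = -3/(6 + n)
x(s) = 1/(2*s)
(x(v(-3, 0)) - 6)*(-98) = (1/(2*((-3/(6 - 3)))) - 6)*(-98) = (1/(2*((-3/3))) - 6)*(-98) = (1/(2*((-3*⅓))) - 6)*(-98) = ((½)/(-1) - 6)*(-98) = ((½)*(-1) - 6)*(-98) = (-½ - 6)*(-98) = -13/2*(-98) = 637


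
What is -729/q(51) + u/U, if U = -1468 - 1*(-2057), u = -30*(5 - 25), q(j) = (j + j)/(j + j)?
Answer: -428781/589 ≈ -727.98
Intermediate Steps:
q(j) = 1 (q(j) = (2*j)/((2*j)) = (2*j)*(1/(2*j)) = 1)
u = 600 (u = -30*(-20) = 600)
U = 589 (U = -1468 + 2057 = 589)
-729/q(51) + u/U = -729/1 + 600/589 = -729*1 + 600*(1/589) = -729 + 600/589 = -428781/589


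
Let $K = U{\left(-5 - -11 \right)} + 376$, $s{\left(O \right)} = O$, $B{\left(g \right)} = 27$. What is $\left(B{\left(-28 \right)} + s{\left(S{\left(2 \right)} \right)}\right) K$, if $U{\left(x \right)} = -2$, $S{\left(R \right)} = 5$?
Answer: $11968$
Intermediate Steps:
$K = 374$ ($K = -2 + 376 = 374$)
$\left(B{\left(-28 \right)} + s{\left(S{\left(2 \right)} \right)}\right) K = \left(27 + 5\right) 374 = 32 \cdot 374 = 11968$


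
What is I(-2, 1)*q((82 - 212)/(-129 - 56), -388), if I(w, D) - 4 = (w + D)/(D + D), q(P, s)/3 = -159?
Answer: -3339/2 ≈ -1669.5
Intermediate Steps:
q(P, s) = -477 (q(P, s) = 3*(-159) = -477)
I(w, D) = 4 + (D + w)/(2*D) (I(w, D) = 4 + (w + D)/(D + D) = 4 + (D + w)/((2*D)) = 4 + (D + w)*(1/(2*D)) = 4 + (D + w)/(2*D))
I(-2, 1)*q((82 - 212)/(-129 - 56), -388) = ((½)*(-2 + 9*1)/1)*(-477) = ((½)*1*(-2 + 9))*(-477) = ((½)*1*7)*(-477) = (7/2)*(-477) = -3339/2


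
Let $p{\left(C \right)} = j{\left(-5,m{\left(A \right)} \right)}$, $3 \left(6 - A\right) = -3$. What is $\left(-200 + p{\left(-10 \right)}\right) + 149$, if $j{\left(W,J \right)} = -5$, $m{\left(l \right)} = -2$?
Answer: $-56$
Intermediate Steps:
$A = 7$ ($A = 6 - -1 = 6 + 1 = 7$)
$p{\left(C \right)} = -5$
$\left(-200 + p{\left(-10 \right)}\right) + 149 = \left(-200 - 5\right) + 149 = -205 + 149 = -56$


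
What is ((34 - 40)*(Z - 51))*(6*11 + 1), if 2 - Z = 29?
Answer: 31356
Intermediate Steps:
Z = -27 (Z = 2 - 1*29 = 2 - 29 = -27)
((34 - 40)*(Z - 51))*(6*11 + 1) = ((34 - 40)*(-27 - 51))*(6*11 + 1) = (-6*(-78))*(66 + 1) = 468*67 = 31356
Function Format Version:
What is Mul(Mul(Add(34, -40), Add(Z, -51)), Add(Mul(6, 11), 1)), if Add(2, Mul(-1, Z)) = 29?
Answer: 31356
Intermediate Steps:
Z = -27 (Z = Add(2, Mul(-1, 29)) = Add(2, -29) = -27)
Mul(Mul(Add(34, -40), Add(Z, -51)), Add(Mul(6, 11), 1)) = Mul(Mul(Add(34, -40), Add(-27, -51)), Add(Mul(6, 11), 1)) = Mul(Mul(-6, -78), Add(66, 1)) = Mul(468, 67) = 31356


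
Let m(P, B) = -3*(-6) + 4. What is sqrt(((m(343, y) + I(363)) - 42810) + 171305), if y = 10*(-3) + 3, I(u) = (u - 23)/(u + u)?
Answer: sqrt(139955523)/33 ≈ 358.49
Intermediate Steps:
I(u) = (-23 + u)/(2*u) (I(u) = (-23 + u)/((2*u)) = (-23 + u)*(1/(2*u)) = (-23 + u)/(2*u))
y = -27 (y = -30 + 3 = -27)
m(P, B) = 22 (m(P, B) = 18 + 4 = 22)
sqrt(((m(343, y) + I(363)) - 42810) + 171305) = sqrt(((22 + (1/2)*(-23 + 363)/363) - 42810) + 171305) = sqrt(((22 + (1/2)*(1/363)*340) - 42810) + 171305) = sqrt(((22 + 170/363) - 42810) + 171305) = sqrt((8156/363 - 42810) + 171305) = sqrt(-15531874/363 + 171305) = sqrt(46651841/363) = sqrt(139955523)/33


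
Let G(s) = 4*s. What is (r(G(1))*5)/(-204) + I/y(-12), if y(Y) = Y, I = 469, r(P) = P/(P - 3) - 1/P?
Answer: -31967/816 ≈ -39.175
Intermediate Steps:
r(P) = -1/P + P/(-3 + P) (r(P) = P/(-3 + P) - 1/P = -1/P + P/(-3 + P))
(r(G(1))*5)/(-204) + I/y(-12) = (((3 + (4*1)² - 4)/(((4*1))*(-3 + 4*1)))*5)/(-204) + 469/(-12) = (((3 + 4² - 1*4)/(4*(-3 + 4)))*5)*(-1/204) + 469*(-1/12) = (((¼)*(3 + 16 - 4)/1)*5)*(-1/204) - 469/12 = (((¼)*1*15)*5)*(-1/204) - 469/12 = ((15/4)*5)*(-1/204) - 469/12 = (75/4)*(-1/204) - 469/12 = -25/272 - 469/12 = -31967/816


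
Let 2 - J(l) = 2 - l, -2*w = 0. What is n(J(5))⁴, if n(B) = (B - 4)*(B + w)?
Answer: 625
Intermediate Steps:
w = 0 (w = -½*0 = 0)
J(l) = l (J(l) = 2 - (2 - l) = 2 + (-2 + l) = l)
n(B) = B*(-4 + B) (n(B) = (B - 4)*(B + 0) = (-4 + B)*B = B*(-4 + B))
n(J(5))⁴ = (5*(-4 + 5))⁴ = (5*1)⁴ = 5⁴ = 625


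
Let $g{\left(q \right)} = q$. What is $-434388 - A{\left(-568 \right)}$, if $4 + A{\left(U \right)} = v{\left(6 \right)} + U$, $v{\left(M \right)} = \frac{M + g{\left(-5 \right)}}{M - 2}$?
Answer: $- \frac{1735265}{4} \approx -4.3382 \cdot 10^{5}$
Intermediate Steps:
$v{\left(M \right)} = \frac{-5 + M}{-2 + M}$ ($v{\left(M \right)} = \frac{M - 5}{M - 2} = \frac{-5 + M}{-2 + M}$)
$A{\left(U \right)} = - \frac{15}{4} + U$ ($A{\left(U \right)} = -4 + \left(\frac{-5 + 6}{-2 + 6} + U\right) = -4 + \left(\frac{1}{4} \cdot 1 + U\right) = -4 + \left(\frac{1}{4} + U\right) = - \frac{15}{4} + U$)
$-434388 - A{\left(-568 \right)} = -434388 - \left(- \frac{15}{4} - 568\right) = -434388 - - \frac{2287}{4} = -434388 + \frac{2287}{4} = - \frac{1735265}{4}$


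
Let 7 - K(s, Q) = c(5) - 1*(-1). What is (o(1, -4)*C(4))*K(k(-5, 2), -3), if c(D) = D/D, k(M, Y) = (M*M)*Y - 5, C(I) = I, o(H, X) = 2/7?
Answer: 40/7 ≈ 5.7143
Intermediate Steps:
o(H, X) = 2/7 (o(H, X) = 2*(1/7) = 2/7)
k(M, Y) = -5 + Y*M**2 (k(M, Y) = M**2*Y - 5 = Y*M**2 - 5 = -5 + Y*M**2)
c(D) = 1
K(s, Q) = 5 (K(s, Q) = 7 - (1 - 1*(-1)) = 7 - (1 + 1) = 7 - 1*2 = 7 - 2 = 5)
(o(1, -4)*C(4))*K(k(-5, 2), -3) = ((2/7)*4)*5 = (8/7)*5 = 40/7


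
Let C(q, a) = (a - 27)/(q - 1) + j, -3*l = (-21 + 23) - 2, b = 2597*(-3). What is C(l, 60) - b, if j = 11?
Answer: 7769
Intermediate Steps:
b = -7791
l = 0 (l = -((-21 + 23) - 2)/3 = -(2 - 2)/3 = -⅓*0 = 0)
C(q, a) = 11 + (-27 + a)/(-1 + q) (C(q, a) = (a - 27)/(q - 1) + 11 = (-27 + a)/(-1 + q) + 11 = 11 + (-27 + a)/(-1 + q))
C(l, 60) - b = (-38 + 60 + 11*0)/(-1 + 0) - 1*(-7791) = (-38 + 60 + 0)/(-1) + 7791 = -1*22 + 7791 = -22 + 7791 = 7769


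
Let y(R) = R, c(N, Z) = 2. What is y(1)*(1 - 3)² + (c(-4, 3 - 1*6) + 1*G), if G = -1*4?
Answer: 2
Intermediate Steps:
G = -4
y(1)*(1 - 3)² + (c(-4, 3 - 1*6) + 1*G) = 1*(1 - 3)² + (2 + 1*(-4)) = 1*(-2)² + (2 - 4) = 1*4 - 2 = 4 - 2 = 2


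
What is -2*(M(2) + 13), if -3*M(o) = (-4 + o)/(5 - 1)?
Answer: -79/3 ≈ -26.333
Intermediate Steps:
M(o) = ⅓ - o/12 (M(o) = -(-4 + o)/(3*(5 - 1)) = -(-4 + o)/(3*4) = -(-1 + o/4)/3 = ⅓ - o/12)
-2*(M(2) + 13) = -2*((⅓ - 1/12*2) + 13) = -2*((⅓ - ⅙) + 13) = -2*(⅙ + 13) = -2*79/6 = -79/3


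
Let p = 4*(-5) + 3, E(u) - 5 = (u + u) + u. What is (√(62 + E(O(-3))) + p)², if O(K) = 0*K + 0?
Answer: (17 - √67)² ≈ 77.698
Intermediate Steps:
O(K) = 0 (O(K) = 0 + 0 = 0)
E(u) = 5 + 3*u (E(u) = 5 + ((u + u) + u) = 5 + (2*u + u) = 5 + 3*u)
p = -17 (p = -20 + 3 = -17)
(√(62 + E(O(-3))) + p)² = (√(62 + (5 + 3*0)) - 17)² = (√(62 + (5 + 0)) - 17)² = (√(62 + 5) - 17)² = (√67 - 17)² = (-17 + √67)²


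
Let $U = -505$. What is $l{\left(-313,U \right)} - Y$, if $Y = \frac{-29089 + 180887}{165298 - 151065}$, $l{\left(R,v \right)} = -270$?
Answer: $- \frac{3994708}{14233} \approx -280.67$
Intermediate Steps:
$Y = \frac{151798}{14233} \approx 10.665$
$l{\left(-313,U \right)} - Y = -270 - \frac{151798}{14233} = - \frac{3994708}{14233}$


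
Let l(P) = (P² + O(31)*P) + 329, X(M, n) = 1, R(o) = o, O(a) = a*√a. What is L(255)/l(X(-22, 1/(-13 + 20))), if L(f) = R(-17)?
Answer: -5610/79109 + 527*√31/79109 ≈ -0.033824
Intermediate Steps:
O(a) = a^(3/2)
L(f) = -17
l(P) = 329 + P² + 31*P*√31 (l(P) = (P² + 31^(3/2)*P) + 329 = (P² + (31*√31)*P) + 329 = (P² + 31*P*√31) + 329 = 329 + P² + 31*P*√31)
L(255)/l(X(-22, 1/(-13 + 20))) = -17/(329 + 1² + 31*1*√31) = -17/(329 + 1 + 31*√31) = -17/(330 + 31*√31)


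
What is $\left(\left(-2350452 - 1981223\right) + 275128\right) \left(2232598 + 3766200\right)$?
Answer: $-24334406030506$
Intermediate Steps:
$\left(\left(-2350452 - 1981223\right) + 275128\right) \left(2232598 + 3766200\right) = \left(-4331675 + 275128\right) 5998798 = \left(-4056547\right) 5998798 = -24334406030506$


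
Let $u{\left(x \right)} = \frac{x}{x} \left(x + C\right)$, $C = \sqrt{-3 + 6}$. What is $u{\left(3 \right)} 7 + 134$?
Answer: $155 + 7 \sqrt{3} \approx 167.12$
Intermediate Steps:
$C = \sqrt{3} \approx 1.732$
$u{\left(x \right)} = x + \sqrt{3}$ ($u{\left(x \right)} = \frac{x}{x} \left(x + \sqrt{3}\right) = 1 \left(x + \sqrt{3}\right) = x + \sqrt{3}$)
$u{\left(3 \right)} 7 + 134 = \left(3 + \sqrt{3}\right) 7 + 134 = \left(21 + 7 \sqrt{3}\right) + 134 = 155 + 7 \sqrt{3}$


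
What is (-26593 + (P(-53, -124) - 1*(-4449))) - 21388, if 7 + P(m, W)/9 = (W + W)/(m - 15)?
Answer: -740557/17 ≈ -43562.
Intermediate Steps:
P(m, W) = -63 + 18*W/(-15 + m) (P(m, W) = -63 + 9*((W + W)/(m - 15)) = -63 + 9*((2*W)/(-15 + m)) = -63 + 9*(2*W/(-15 + m)) = -63 + 18*W/(-15 + m))
(-26593 + (P(-53, -124) - 1*(-4449))) - 21388 = (-26593 + (9*(105 - 7*(-53) + 2*(-124))/(-15 - 53) - 1*(-4449))) - 21388 = (-26593 + (9*(105 + 371 - 248)/(-68) + 4449)) - 21388 = (-26593 + (9*(-1/68)*228 + 4449)) - 21388 = (-26593 + (-513/17 + 4449)) - 21388 = (-26593 + 75120/17) - 21388 = -376961/17 - 21388 = -740557/17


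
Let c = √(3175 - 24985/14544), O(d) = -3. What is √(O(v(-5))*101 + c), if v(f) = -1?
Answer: √(-111272508 + 303*√4661373715)/606 ≈ 15.706*I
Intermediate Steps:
c = √4661373715/1212 (c = √(3175 - 24985*1/14544) = √(3175 - 24985/14544) = √(46152215/14544) = √4661373715/1212 ≈ 56.332)
√(O(v(-5))*101 + c) = √(-3*101 + √4661373715/1212) = √(-303 + √4661373715/1212)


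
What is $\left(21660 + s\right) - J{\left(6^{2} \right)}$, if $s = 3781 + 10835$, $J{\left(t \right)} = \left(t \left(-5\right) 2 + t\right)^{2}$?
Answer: $-68700$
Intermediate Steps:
$J{\left(t \right)} = 81 t^{2}$ ($J{\left(t \right)} = \left(- 5 t 2 + t\right)^{2} = \left(- 10 t + t\right)^{2} = \left(- 9 t\right)^{2} = 81 t^{2}$)
$s = 14616$
$\left(21660 + s\right) - J{\left(6^{2} \right)} = \left(21660 + 14616\right) - 81 \left(6^{2}\right)^{2} = 36276 - 81 \cdot 36^{2} = 36276 - 81 \cdot 1296 = 36276 - 104976 = -68700$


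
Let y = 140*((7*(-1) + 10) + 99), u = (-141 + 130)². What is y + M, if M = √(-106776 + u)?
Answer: 14280 + I*√106655 ≈ 14280.0 + 326.58*I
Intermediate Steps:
u = 121 (u = (-11)² = 121)
M = I*√106655 (M = √(-106776 + 121) = √(-106655) = I*√106655 ≈ 326.58*I)
y = 14280 (y = 140*((-7 + 10) + 99) = 140*(3 + 99) = 140*102 = 14280)
y + M = 14280 + I*√106655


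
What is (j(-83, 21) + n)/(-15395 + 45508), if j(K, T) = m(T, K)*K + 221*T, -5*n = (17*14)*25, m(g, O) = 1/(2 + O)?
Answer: 279614/2439153 ≈ 0.11464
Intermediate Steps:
n = -1190 (n = -17*14*25/5 = -238*25/5 = -⅕*5950 = -1190)
j(K, T) = 221*T + K/(2 + K) (j(K, T) = K/(2 + K) + 221*T = 221*T + K/(2 + K))
(j(-83, 21) + n)/(-15395 + 45508) = ((-83 + 221*21*(2 - 83))/(2 - 83) - 1190)/(-15395 + 45508) = ((-83 + 221*21*(-81))/(-81) - 1190)/30113 = (-(-83 - 375921)/81 - 1190)*(1/30113) = (-1/81*(-376004) - 1190)*(1/30113) = (376004/81 - 1190)*(1/30113) = (279614/81)*(1/30113) = 279614/2439153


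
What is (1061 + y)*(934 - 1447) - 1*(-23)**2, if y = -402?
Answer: -338596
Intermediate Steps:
(1061 + y)*(934 - 1447) - 1*(-23)**2 = (1061 - 402)*(934 - 1447) - 1*(-23)**2 = 659*(-513) - 1*529 = -338067 - 529 = -338596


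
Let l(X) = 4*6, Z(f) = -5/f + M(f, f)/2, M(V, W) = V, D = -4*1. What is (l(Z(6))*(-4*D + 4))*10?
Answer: 4800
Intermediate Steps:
D = -4
Z(f) = f/2 - 5/f (Z(f) = -5/f + f/2 = f/2 - 5/f)
l(X) = 24
(l(Z(6))*(-4*D + 4))*10 = (24*(-4*(-4) + 4))*10 = (24*(16 + 4))*10 = (24*20)*10 = 480*10 = 4800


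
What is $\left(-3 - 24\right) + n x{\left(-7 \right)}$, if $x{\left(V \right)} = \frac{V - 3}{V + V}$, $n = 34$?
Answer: $- \frac{19}{7} \approx -2.7143$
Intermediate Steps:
$x{\left(V \right)} = \frac{-3 + V}{2 V}$
$\left(-3 - 24\right) + n x{\left(-7 \right)} = \left(-3 - 24\right) + 34 \frac{-3 - 7}{2 \left(-7\right)} = -27 + 34 \cdot \frac{1}{2} \left(- \frac{1}{7}\right) \left(-10\right) = -27 + 34 \cdot \frac{5}{7} = -27 + \frac{170}{7} = - \frac{19}{7}$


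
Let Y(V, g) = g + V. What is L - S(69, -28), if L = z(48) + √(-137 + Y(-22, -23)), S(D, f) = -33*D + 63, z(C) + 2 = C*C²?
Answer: 112804 + I*√182 ≈ 1.128e+5 + 13.491*I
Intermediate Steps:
Y(V, g) = V + g
z(C) = -2 + C³ (z(C) = -2 + C*C² = -2 + C³)
S(D, f) = 63 - 33*D
L = 110590 + I*√182 (L = (-2 + 48³) + √(-137 + (-22 - 23)) = (-2 + 110592) + √(-137 - 45) = 110590 + √(-182) = 110590 + I*√182 ≈ 1.1059e+5 + 13.491*I)
L - S(69, -28) = (110590 + I*√182) - (63 - 33*69) = (110590 + I*√182) - (63 - 2277) = (110590 + I*√182) - 1*(-2214) = (110590 + I*√182) + 2214 = 112804 + I*√182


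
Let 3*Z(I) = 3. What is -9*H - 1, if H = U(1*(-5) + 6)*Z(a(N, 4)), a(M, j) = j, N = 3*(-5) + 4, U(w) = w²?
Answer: -10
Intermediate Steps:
N = -11 (N = -15 + 4 = -11)
Z(I) = 1 (Z(I) = (⅓)*3 = 1)
H = 1 (H = (1*(-5) + 6)²*1 = (-5 + 6)²*1 = 1²*1 = 1*1 = 1)
-9*H - 1 = -9*1 - 1 = -9 - 1 = -10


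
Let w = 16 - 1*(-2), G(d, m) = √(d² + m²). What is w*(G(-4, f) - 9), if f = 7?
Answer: -162 + 18*√65 ≈ -16.879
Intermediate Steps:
w = 18 (w = 16 + 2 = 18)
w*(G(-4, f) - 9) = 18*(√((-4)² + 7²) - 9) = 18*(√(16 + 49) - 9) = 18*(√65 - 9) = 18*(-9 + √65) = -162 + 18*√65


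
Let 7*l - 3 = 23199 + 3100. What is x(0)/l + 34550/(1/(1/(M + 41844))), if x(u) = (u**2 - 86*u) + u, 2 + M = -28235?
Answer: 34550/13607 ≈ 2.5391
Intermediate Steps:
M = -28237 (M = -2 - 28235 = -28237)
x(u) = u**2 - 85*u
l = 26302/7 (l = 3/7 + (23199 + 3100)/7 = 3/7 + (1/7)*26299 = 3/7 + 3757 = 26302/7 ≈ 3757.4)
x(0)/l + 34550/(1/(1/(M + 41844))) = (0*(-85 + 0))/(26302/7) + 34550/(1/(1/(-28237 + 41844))) = (0*(-85))*(7/26302) + 34550/(1/(1/13607)) = 0*(7/26302) + 34550/(1/(1/13607)) = 0 + 34550/13607 = 34550/13607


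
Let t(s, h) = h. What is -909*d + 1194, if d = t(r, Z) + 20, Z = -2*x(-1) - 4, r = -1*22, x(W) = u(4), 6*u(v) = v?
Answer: -12138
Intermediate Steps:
u(v) = v/6
x(W) = ⅔ (x(W) = (⅙)*4 = ⅔)
r = -22
Z = -16/3 (Z = -2*⅔ - 4 = -4/3 - 4 = -16/3 ≈ -5.3333)
d = 44/3 (d = -16/3 + 20 = 44/3 ≈ 14.667)
-909*d + 1194 = -909*44/3 + 1194 = -13332 + 1194 = -12138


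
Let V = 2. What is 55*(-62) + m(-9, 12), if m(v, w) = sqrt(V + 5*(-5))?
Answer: -3410 + I*sqrt(23) ≈ -3410.0 + 4.7958*I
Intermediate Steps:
m(v, w) = I*sqrt(23) (m(v, w) = sqrt(2 + 5*(-5)) = sqrt(2 - 25) = sqrt(-23) = I*sqrt(23))
55*(-62) + m(-9, 12) = 55*(-62) + I*sqrt(23) = -3410 + I*sqrt(23)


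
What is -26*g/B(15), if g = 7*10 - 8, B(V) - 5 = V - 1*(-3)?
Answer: -1612/23 ≈ -70.087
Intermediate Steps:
B(V) = 8 + V (B(V) = 5 + (V - 1*(-3)) = 5 + (V + 3) = 5 + (3 + V) = 8 + V)
g = 62 (g = 70 - 8 = 62)
-26*g/B(15) = -1612/(8 + 15) = -1612/23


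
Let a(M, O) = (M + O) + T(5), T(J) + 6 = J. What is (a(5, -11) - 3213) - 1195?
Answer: -4415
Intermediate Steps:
T(J) = -6 + J
a(M, O) = -1 + M + O (a(M, O) = (M + O) + (-6 + 5) = (M + O) - 1 = -1 + M + O)
(a(5, -11) - 3213) - 1195 = ((-1 + 5 - 11) - 3213) - 1195 = (-7 - 3213) - 1195 = -3220 - 1195 = -4415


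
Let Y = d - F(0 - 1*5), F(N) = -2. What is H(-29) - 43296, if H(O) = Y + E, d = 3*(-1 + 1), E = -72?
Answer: -43366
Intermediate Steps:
d = 0 (d = 3*0 = 0)
Y = 2 (Y = 0 - 1*(-2) = 0 + 2 = 2)
H(O) = -70 (H(O) = 2 - 72 = -70)
H(-29) - 43296 = -70 - 43296 = -43366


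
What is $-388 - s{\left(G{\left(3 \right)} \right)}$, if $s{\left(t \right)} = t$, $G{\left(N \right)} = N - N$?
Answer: $-388$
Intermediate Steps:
$G{\left(N \right)} = 0$
$-388 - s{\left(G{\left(3 \right)} \right)} = -388 - 0 = -388 + 0 = -388$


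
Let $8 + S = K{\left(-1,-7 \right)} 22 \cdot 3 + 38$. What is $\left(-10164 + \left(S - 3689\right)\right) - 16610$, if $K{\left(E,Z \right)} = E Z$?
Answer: $-29971$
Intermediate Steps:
$S = 492$ ($S = -8 + \left(\left(-1\right) \left(-7\right) 22 \cdot 3 + 38\right) = -8 + \left(7 \cdot 66 + 38\right) = -8 + \left(462 + 38\right) = -8 + 500 = 492$)
$\left(-10164 + \left(S - 3689\right)\right) - 16610 = \left(-10164 + \left(492 - 3689\right)\right) - 16610 = \left(-10164 - 3197\right) - 16610 = -13361 - 16610 = -29971$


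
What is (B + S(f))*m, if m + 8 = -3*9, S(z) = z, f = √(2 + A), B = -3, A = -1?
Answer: 70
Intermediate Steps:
f = 1 (f = √(2 - 1) = √1 = 1)
m = -35 (m = -8 - 3*9 = -8 - 27 = -35)
(B + S(f))*m = (-3 + 1)*(-35) = -2*(-35) = 70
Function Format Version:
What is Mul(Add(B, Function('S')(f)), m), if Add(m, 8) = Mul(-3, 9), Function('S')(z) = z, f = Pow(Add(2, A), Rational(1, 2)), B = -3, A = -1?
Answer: 70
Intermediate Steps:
f = 1 (f = Pow(Add(2, -1), Rational(1, 2)) = Pow(1, Rational(1, 2)) = 1)
m = -35 (m = Add(-8, Mul(-3, 9)) = Add(-8, -27) = -35)
Mul(Add(B, Function('S')(f)), m) = Mul(Add(-3, 1), -35) = Mul(-2, -35) = 70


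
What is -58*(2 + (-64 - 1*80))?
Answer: 8236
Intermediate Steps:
-58*(2 + (-64 - 1*80)) = -58*(2 + (-64 - 80)) = -58*(2 - 144) = -58*(-142) = 8236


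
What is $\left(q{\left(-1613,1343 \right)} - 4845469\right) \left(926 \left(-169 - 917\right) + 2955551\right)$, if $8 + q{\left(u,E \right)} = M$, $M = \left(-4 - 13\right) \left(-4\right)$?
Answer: $-9448135690235$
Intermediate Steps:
$M = 68$ ($M = \left(-17\right) \left(-4\right) = 68$)
$q{\left(u,E \right)} = 60$ ($q{\left(u,E \right)} = -8 + 68 = 60$)
$\left(q{\left(-1613,1343 \right)} - 4845469\right) \left(926 \left(-169 - 917\right) + 2955551\right) = \left(60 - 4845469\right) \left(926 \left(-169 - 917\right) + 2955551\right) = - 4845409 \left(926 \left(-1086\right) + 2955551\right) = - 4845409 \left(-1005636 + 2955551\right) = \left(-4845409\right) 1949915 = -9448135690235$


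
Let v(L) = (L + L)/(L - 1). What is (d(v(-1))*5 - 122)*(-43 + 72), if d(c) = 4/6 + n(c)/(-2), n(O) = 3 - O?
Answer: -10759/3 ≈ -3586.3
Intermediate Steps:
v(L) = 2*L/(-1 + L) (v(L) = (2*L)/(-1 + L) = 2*L/(-1 + L))
d(c) = -⅚ + c/2 (d(c) = 4/6 + (3 - c)/(-2) = 4*(⅙) + (3 - c)*(-½) = ⅔ + (-3/2 + c/2) = -⅚ + c/2)
(d(v(-1))*5 - 122)*(-43 + 72) = ((-⅚ + (2*(-1)/(-1 - 1))/2)*5 - 122)*(-43 + 72) = ((-⅚ + (2*(-1)/(-2))/2)*5 - 122)*29 = ((-⅚ + (2*(-1)*(-½))/2)*5 - 122)*29 = ((-⅚ + (½)*1)*5 - 122)*29 = ((-⅚ + ½)*5 - 122)*29 = (-⅓*5 - 122)*29 = (-5/3 - 122)*29 = -371/3*29 = -10759/3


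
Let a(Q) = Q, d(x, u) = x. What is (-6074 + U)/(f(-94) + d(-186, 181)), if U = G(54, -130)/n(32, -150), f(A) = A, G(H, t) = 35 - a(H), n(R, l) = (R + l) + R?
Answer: 104469/4816 ≈ 21.692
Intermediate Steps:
n(R, l) = l + 2*R
G(H, t) = 35 - H
U = 19/86 (U = (35 - 1*54)/(-150 + 2*32) = (35 - 54)/(-150 + 64) = -19/(-86) = -19*(-1/86) = 19/86 ≈ 0.22093)
(-6074 + U)/(f(-94) + d(-186, 181)) = (-6074 + 19/86)/(-94 - 186) = -522345/86/(-280) = -522345/86*(-1/280) = 104469/4816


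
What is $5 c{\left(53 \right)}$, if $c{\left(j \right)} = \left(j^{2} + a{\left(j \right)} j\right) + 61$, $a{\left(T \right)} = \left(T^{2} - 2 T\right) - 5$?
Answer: $729320$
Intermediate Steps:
$a{\left(T \right)} = -5 + T^{2} - 2 T$
$c{\left(j \right)} = 61 + j^{2} + j \left(-5 + j^{2} - 2 j\right)$ ($c{\left(j \right)} = \left(j^{2} + \left(-5 + j^{2} - 2 j\right) j\right) + 61 = \left(j^{2} + j \left(-5 + j^{2} - 2 j\right)\right) + 61 = 61 + j^{2} + j \left(-5 + j^{2} - 2 j\right)$)
$5 c{\left(53 \right)} = 5 \left(61 + 53^{3} - 53^{2} - 265\right) = 5 \left(61 + 148877 - 2809 - 265\right) = 5 \cdot 145864 = 729320$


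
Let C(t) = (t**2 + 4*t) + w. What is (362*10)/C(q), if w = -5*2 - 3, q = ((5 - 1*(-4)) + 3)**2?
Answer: 3620/21299 ≈ 0.16996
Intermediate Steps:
q = 144 (q = ((5 + 4) + 3)**2 = (9 + 3)**2 = 12**2 = 144)
w = -13 (w = -10 - 3 = -13)
C(t) = -13 + t**2 + 4*t (C(t) = (t**2 + 4*t) - 13 = -13 + t**2 + 4*t)
(362*10)/C(q) = (362*10)/(-13 + 144**2 + 4*144) = 3620/(-13 + 20736 + 576) = 3620/21299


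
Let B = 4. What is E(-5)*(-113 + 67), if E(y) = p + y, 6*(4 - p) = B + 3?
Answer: 299/3 ≈ 99.667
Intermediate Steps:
p = 17/6 (p = 4 - (4 + 3)/6 = 4 - 1/6*7 = 4 - 7/6 = 17/6 ≈ 2.8333)
E(y) = 17/6 + y
E(-5)*(-113 + 67) = (17/6 - 5)*(-113 + 67) = -13/6*(-46) = 299/3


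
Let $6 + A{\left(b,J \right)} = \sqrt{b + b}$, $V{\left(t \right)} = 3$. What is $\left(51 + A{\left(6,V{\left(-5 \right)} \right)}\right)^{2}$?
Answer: $2037 + 180 \sqrt{3} \approx 2348.8$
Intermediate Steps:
$A{\left(b,J \right)} = -6 + \sqrt{2} \sqrt{b}$ ($A{\left(b,J \right)} = -6 + \sqrt{b + b} = -6 + \sqrt{2 b} = -6 + \sqrt{2} \sqrt{b}$)
$\left(51 + A{\left(6,V{\left(-5 \right)} \right)}\right)^{2} = \left(51 - \left(6 - \sqrt{2} \sqrt{6}\right)\right)^{2} = \left(51 - \left(6 - 2 \sqrt{3}\right)\right)^{2} = \left(45 + 2 \sqrt{3}\right)^{2}$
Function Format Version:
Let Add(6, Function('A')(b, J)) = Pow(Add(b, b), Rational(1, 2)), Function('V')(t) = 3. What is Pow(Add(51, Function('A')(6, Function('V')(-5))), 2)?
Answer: Add(2037, Mul(180, Pow(3, Rational(1, 2)))) ≈ 2348.8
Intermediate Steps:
Function('A')(b, J) = Add(-6, Mul(Pow(2, Rational(1, 2)), Pow(b, Rational(1, 2)))) (Function('A')(b, J) = Add(-6, Pow(Add(b, b), Rational(1, 2))) = Add(-6, Pow(Mul(2, b), Rational(1, 2))) = Add(-6, Mul(Pow(2, Rational(1, 2)), Pow(b, Rational(1, 2)))))
Pow(Add(51, Function('A')(6, Function('V')(-5))), 2) = Pow(Add(51, Add(-6, Mul(Pow(2, Rational(1, 2)), Pow(6, Rational(1, 2))))), 2) = Pow(Add(51, Add(-6, Mul(2, Pow(3, Rational(1, 2))))), 2) = Pow(Add(45, Mul(2, Pow(3, Rational(1, 2)))), 2)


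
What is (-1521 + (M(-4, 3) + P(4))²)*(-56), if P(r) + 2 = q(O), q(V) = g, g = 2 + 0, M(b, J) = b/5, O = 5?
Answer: 2128504/25 ≈ 85140.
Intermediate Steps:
M(b, J) = b/5 (M(b, J) = b*(⅕) = b/5)
g = 2
q(V) = 2
P(r) = 0 (P(r) = -2 + 2 = 0)
(-1521 + (M(-4, 3) + P(4))²)*(-56) = (-1521 + ((⅕)*(-4) + 0)²)*(-56) = (-1521 + (-⅘ + 0)²)*(-56) = (-1521 + (-⅘)²)*(-56) = (-1521 + 16/25)*(-56) = -38009/25*(-56) = 2128504/25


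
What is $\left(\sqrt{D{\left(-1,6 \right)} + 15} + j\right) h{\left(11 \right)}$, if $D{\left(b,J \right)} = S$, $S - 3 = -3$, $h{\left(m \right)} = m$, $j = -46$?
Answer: $-506 + 11 \sqrt{15} \approx -463.4$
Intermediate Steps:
$S = 0$ ($S = 3 - 3 = 0$)
$D{\left(b,J \right)} = 0$
$\left(\sqrt{D{\left(-1,6 \right)} + 15} + j\right) h{\left(11 \right)} = \left(\sqrt{0 + 15} - 46\right) 11 = \left(\sqrt{15} - 46\right) 11 = \left(-46 + \sqrt{15}\right) 11 = -506 + 11 \sqrt{15}$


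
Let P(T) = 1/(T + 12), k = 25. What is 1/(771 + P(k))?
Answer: 37/28528 ≈ 0.0012970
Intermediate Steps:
P(T) = 1/(12 + T)
1/(771 + P(k)) = 1/(771 + 1/(12 + 25)) = 1/(771 + 1/37) = 1/(28528/37) = 37/28528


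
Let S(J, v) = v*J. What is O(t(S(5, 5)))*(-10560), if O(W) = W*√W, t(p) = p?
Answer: -1320000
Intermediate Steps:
S(J, v) = J*v
O(W) = W^(3/2)
O(t(S(5, 5)))*(-10560) = (5*5)^(3/2)*(-10560) = 25^(3/2)*(-10560) = 125*(-10560) = -1320000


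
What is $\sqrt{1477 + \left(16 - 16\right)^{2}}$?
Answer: $\sqrt{1477} \approx 38.432$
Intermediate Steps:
$\sqrt{1477 + \left(16 - 16\right)^{2}} = \sqrt{1477 + 0^{2}} = \sqrt{1477 + 0} = \sqrt{1477}$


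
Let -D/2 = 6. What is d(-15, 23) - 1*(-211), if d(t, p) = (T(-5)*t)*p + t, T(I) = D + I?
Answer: 6061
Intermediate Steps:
D = -12 (D = -2*6 = -12)
T(I) = -12 + I
d(t, p) = t - 17*p*t (d(t, p) = ((-12 - 5)*t)*p + t = (-17*t)*p + t = -17*p*t + t = t - 17*p*t)
d(-15, 23) - 1*(-211) = -15*(1 - 17*23) - 1*(-211) = -15*(1 - 391) + 211 = -15*(-390) + 211 = 5850 + 211 = 6061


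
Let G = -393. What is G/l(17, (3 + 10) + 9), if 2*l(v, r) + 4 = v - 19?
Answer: 131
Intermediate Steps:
l(v, r) = -23/2 + v/2 (l(v, r) = -2 + (v - 19)/2 = -2 + (-19 + v)/2 = -2 + (-19/2 + v/2) = -23/2 + v/2)
G/l(17, (3 + 10) + 9) = -393/(-23/2 + (½)*17) = -393/(-23/2 + 17/2) = -393/(-3) = -393*(-⅓) = 131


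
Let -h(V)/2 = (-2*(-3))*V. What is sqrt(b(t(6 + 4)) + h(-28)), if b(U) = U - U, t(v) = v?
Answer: 4*sqrt(21) ≈ 18.330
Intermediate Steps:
b(U) = 0
h(V) = -12*V (h(V) = -2*(-2*(-3))*V = -12*V)
sqrt(b(t(6 + 4)) + h(-28)) = sqrt(0 - 12*(-28)) = sqrt(0 + 336) = sqrt(336) = 4*sqrt(21)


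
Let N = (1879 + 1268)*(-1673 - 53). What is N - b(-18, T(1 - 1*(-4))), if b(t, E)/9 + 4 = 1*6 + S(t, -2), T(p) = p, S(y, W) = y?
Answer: -5431578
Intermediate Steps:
N = -5431722 (N = 3147*(-1726) = -5431722)
b(t, E) = 18 + 9*t (b(t, E) = -36 + 9*(1*6 + t) = -36 + 9*(6 + t) = -36 + (54 + 9*t) = 18 + 9*t)
N - b(-18, T(1 - 1*(-4))) = -5431722 - (18 + 9*(-18)) = -5431722 - (18 - 162) = -5431722 - 1*(-144) = -5431722 + 144 = -5431578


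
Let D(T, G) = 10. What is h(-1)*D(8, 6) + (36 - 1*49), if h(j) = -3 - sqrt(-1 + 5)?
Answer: -63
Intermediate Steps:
h(j) = -5 (h(j) = -3 - sqrt(4) = -3 - 1*2 = -3 - 2 = -5)
h(-1)*D(8, 6) + (36 - 1*49) = -5*10 + (36 - 1*49) = -50 + (36 - 49) = -50 - 13 = -63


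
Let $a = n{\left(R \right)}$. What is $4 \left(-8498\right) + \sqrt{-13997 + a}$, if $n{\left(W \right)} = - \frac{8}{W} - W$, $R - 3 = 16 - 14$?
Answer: $-33992 + \frac{i \sqrt{350090}}{5} \approx -33992.0 + 118.34 i$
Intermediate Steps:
$R = 5$ ($R = 3 + \left(16 - 14\right) = 3 + 2 = 5$)
$n{\left(W \right)} = - W - \frac{8}{W}$
$a = - \frac{33}{5}$ ($a = \left(-1\right) 5 - \frac{8}{5} = -5 - \frac{8}{5} = - \frac{33}{5} \approx -6.6$)
$4 \left(-8498\right) + \sqrt{-13997 + a} = 4 \left(-8498\right) + \sqrt{-13997 - \frac{33}{5}} = -33992 + \sqrt{- \frac{70018}{5}} = -33992 + \frac{i \sqrt{350090}}{5}$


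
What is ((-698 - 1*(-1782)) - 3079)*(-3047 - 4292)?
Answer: 14641305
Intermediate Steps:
((-698 - 1*(-1782)) - 3079)*(-3047 - 4292) = ((-698 + 1782) - 3079)*(-7339) = (1084 - 3079)*(-7339) = -1995*(-7339) = 14641305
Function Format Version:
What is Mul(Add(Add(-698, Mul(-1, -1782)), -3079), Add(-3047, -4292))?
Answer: 14641305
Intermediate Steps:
Mul(Add(Add(-698, Mul(-1, -1782)), -3079), Add(-3047, -4292)) = Mul(Add(Add(-698, 1782), -3079), -7339) = Mul(Add(1084, -3079), -7339) = Mul(-1995, -7339) = 14641305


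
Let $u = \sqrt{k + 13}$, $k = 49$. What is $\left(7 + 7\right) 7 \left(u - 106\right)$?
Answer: $-10388 + 98 \sqrt{62} \approx -9616.3$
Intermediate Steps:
$u = \sqrt{62}$ ($u = \sqrt{49 + 13} = \sqrt{62} \approx 7.874$)
$\left(7 + 7\right) 7 \left(u - 106\right) = \left(7 + 7\right) 7 \left(\sqrt{62} - 106\right) = 14 \cdot 7 \left(-106 + \sqrt{62}\right) = 98 \left(-106 + \sqrt{62}\right) = -10388 + 98 \sqrt{62}$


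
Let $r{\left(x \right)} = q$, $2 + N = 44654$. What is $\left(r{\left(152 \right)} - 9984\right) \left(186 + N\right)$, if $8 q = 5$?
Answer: $- \frac{1790538273}{4} \approx -4.4763 \cdot 10^{8}$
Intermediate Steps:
$N = 44652$ ($N = -2 + 44654 = 44652$)
$q = \frac{5}{8}$ ($q = \frac{1}{8} \cdot 5 = \frac{5}{8} \approx 0.625$)
$r{\left(x \right)} = \frac{5}{8}$
$\left(r{\left(152 \right)} - 9984\right) \left(186 + N\right) = \left(\frac{5}{8} - 9984\right) \left(186 + 44652\right) = \left(- \frac{79867}{8}\right) 44838 = - \frac{1790538273}{4}$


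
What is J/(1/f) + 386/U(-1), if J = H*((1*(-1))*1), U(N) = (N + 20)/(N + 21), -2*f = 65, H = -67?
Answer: -67305/38 ≈ -1771.2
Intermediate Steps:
f = -65/2 (f = -½*65 = -65/2 ≈ -32.500)
U(N) = (20 + N)/(21 + N)
J = 67 (J = -67*1*(-1) = -(-67) = -67*(-1) = 67)
J/(1/f) + 386/U(-1) = 67/(1/(-65/2)) + 386/(((20 - 1)/(21 - 1))) = 67/(-2/65) + 386/((19/20)) = 67*(-65/2) + 386/(((1/20)*19)) = -4355/2 + 386/(19/20) = -4355/2 + 386*(20/19) = -4355/2 + 7720/19 = -67305/38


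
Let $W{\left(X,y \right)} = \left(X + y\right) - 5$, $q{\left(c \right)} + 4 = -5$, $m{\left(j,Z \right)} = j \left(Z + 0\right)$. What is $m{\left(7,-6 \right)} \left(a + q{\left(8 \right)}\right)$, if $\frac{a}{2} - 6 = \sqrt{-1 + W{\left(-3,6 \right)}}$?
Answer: $-126 - 84 i \sqrt{3} \approx -126.0 - 145.49 i$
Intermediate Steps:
$m{\left(j,Z \right)} = Z j$ ($m{\left(j,Z \right)} = j Z = Z j$)
$q{\left(c \right)} = -9$ ($q{\left(c \right)} = -4 - 5 = -9$)
$W{\left(X,y \right)} = -5 + X + y$
$a = 12 + 2 i \sqrt{3}$ ($a = 12 + 2 \sqrt{-1 - 2} = 12 + 2 \sqrt{-3} = 12 + 2 i \sqrt{3} \approx 12.0 + 3.4641 i$)
$m{\left(7,-6 \right)} \left(a + q{\left(8 \right)}\right) = \left(-6\right) 7 \left(\left(12 + 2 i \sqrt{3}\right) - 9\right) = - 42 \left(3 + 2 i \sqrt{3}\right) = -126 - 84 i \sqrt{3}$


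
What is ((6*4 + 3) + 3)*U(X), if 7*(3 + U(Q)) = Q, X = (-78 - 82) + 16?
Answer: -4950/7 ≈ -707.14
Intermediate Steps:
X = -144 (X = -160 + 16 = -144)
U(Q) = -3 + Q/7
((6*4 + 3) + 3)*U(X) = ((6*4 + 3) + 3)*(-3 + (⅐)*(-144)) = ((24 + 3) + 3)*(-3 - 144/7) = (27 + 3)*(-165/7) = 30*(-165/7) = -4950/7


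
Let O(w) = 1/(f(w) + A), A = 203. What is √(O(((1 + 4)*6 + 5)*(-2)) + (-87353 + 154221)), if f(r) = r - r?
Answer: 3*√306173735/203 ≈ 258.59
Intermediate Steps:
f(r) = 0
O(w) = 1/203 (O(w) = 1/(0 + 203) = 1/203)
√(O(((1 + 4)*6 + 5)*(-2)) + (-87353 + 154221)) = √(1/203 + (-87353 + 154221)) = √(1/203 + 66868) = √(13574205/203) = 3*√306173735/203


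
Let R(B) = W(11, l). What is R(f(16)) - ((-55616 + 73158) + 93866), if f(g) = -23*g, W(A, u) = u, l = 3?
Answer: -111405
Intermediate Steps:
R(B) = 3
R(f(16)) - ((-55616 + 73158) + 93866) = 3 - ((-55616 + 73158) + 93866) = 3 - (17542 + 93866) = 3 - 1*111408 = 3 - 111408 = -111405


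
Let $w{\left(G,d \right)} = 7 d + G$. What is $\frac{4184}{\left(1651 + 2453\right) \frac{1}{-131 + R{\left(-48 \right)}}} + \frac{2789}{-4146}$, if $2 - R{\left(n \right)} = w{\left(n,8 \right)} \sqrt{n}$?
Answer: $- \frac{31238771}{236322} - \frac{16736 i \sqrt{3}}{513} \approx -132.19 - 56.506 i$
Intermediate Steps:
$w{\left(G,d \right)} = G + 7 d$
$R{\left(n \right)} = 2 - \sqrt{n} \left(56 + n\right)$ ($R{\left(n \right)} = 2 - \left(n + 7 \cdot 8\right) \sqrt{n} = 2 - \left(n + 56\right) \sqrt{n} = 2 - \left(56 + n\right) \sqrt{n} = 2 - \sqrt{n} \left(56 + n\right)$)
$\frac{4184}{\left(1651 + 2453\right) \frac{1}{-131 + R{\left(-48 \right)}}} + \frac{2789}{-4146} = \frac{4184}{\left(1651 + 2453\right) \frac{1}{-131 + \left(2 - \sqrt{-48} \left(56 - 48\right)\right)}} + \frac{2789}{-4146} = \frac{4184}{4104 \frac{1}{-131 + \left(2 - 4 i \sqrt{3} \cdot 8\right)}} + 2789 \left(- \frac{1}{4146}\right) = \frac{4184}{4104 \frac{1}{-131 + \left(2 - 32 i \sqrt{3}\right)}} - \frac{2789}{4146} = \frac{4184}{4104 \frac{1}{-129 - 32 i \sqrt{3}}} - \frac{2789}{4146} = 4184 \left(- \frac{43}{1368} - \frac{4 i \sqrt{3}}{513}\right) - \frac{2789}{4146} = \left(- \frac{22489}{171} - \frac{16736 i \sqrt{3}}{513}\right) - \frac{2789}{4146} = - \frac{31238771}{236322} - \frac{16736 i \sqrt{3}}{513}$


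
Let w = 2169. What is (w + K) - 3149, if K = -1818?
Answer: -2798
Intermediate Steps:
(w + K) - 3149 = (2169 - 1818) - 3149 = 351 - 3149 = -2798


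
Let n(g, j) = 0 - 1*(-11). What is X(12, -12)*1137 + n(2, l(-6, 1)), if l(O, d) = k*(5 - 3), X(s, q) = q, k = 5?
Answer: -13633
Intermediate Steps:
l(O, d) = 10 (l(O, d) = 5*(5 - 3) = 5*2 = 10)
n(g, j) = 11 (n(g, j) = 0 + 11 = 11)
X(12, -12)*1137 + n(2, l(-6, 1)) = -12*1137 + 11 = -13644 + 11 = -13633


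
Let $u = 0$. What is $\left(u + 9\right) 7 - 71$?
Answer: $-8$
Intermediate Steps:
$\left(u + 9\right) 7 - 71 = \left(0 + 9\right) 7 - 71 = 9 \cdot 7 - 71 = 63 - 71 = -8$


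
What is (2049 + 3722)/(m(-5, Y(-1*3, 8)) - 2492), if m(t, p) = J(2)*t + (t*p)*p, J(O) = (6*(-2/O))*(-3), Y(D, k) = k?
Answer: -5771/2902 ≈ -1.9886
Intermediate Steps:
J(O) = 36/O (J(O) = -12/O*(-3) = 36/O)
m(t, p) = 18*t + t*p**2 (m(t, p) = (36/2)*t + (t*p)*p = (36*(1/2))*t + (p*t)*p = 18*t + t*p**2)
(2049 + 3722)/(m(-5, Y(-1*3, 8)) - 2492) = (2049 + 3722)/(-5*(18 + 8**2) - 2492) = 5771/(-5*(18 + 64) - 2492) = 5771/(-5*82 - 2492) = 5771/(-410 - 2492) = 5771/(-2902) = 5771*(-1/2902) = -5771/2902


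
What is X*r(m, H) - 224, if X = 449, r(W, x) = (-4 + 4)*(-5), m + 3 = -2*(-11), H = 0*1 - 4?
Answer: -224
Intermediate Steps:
H = -4 (H = 0 - 4 = -4)
m = 19 (m = -3 - 2*(-11) = -3 + 22 = 19)
r(W, x) = 0 (r(W, x) = 0*(-5) = 0)
X*r(m, H) - 224 = 449*0 - 224 = 0 - 224 = -224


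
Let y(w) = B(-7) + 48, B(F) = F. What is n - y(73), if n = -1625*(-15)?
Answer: 24334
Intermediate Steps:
y(w) = 41 (y(w) = -7 + 48 = 41)
n = 24375
n - y(73) = 24375 - 1*41 = 24375 - 41 = 24334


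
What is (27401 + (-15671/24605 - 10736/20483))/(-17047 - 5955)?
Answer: -6904543163421/5796322456715 ≈ -1.1912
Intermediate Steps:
(27401 + (-15671/24605 - 10736/20483))/(-17047 - 5955) = (27401 + (-15671*1/24605 - 10736*1/20483))/(-23002) = (27401 + (-15671/24605 - 10736/20483))*(-1/23002) = (27401 - 585148373/503984215)*(-1/23002) = (13809086326842/503984215)*(-1/23002) = -6904543163421/5796322456715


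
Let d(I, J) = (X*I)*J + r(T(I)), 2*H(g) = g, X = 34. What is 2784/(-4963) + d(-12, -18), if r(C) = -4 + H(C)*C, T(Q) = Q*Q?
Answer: 87882020/4963 ≈ 17707.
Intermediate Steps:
T(Q) = Q**2
H(g) = g/2
r(C) = -4 + C**2/2 (r(C) = -4 + (C/2)*C = -4 + C**2/2)
d(I, J) = -4 + I**4/2 + 34*I*J (d(I, J) = (34*I)*J + (-4 + (I**2)**2/2) = 34*I*J + (-4 + I**4/2) = -4 + I**4/2 + 34*I*J)
2784/(-4963) + d(-12, -18) = 2784/(-4963) + (-4 + (1/2)*(-12)**4 + 34*(-12)*(-18)) = 2784*(-1/4963) + (-4 + (1/2)*20736 + 7344) = -2784/4963 + (-4 + 10368 + 7344) = -2784/4963 + 17708 = 87882020/4963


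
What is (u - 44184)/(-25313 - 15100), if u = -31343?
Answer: 75527/40413 ≈ 1.8689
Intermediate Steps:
(u - 44184)/(-25313 - 15100) = (-31343 - 44184)/(-25313 - 15100) = -75527/(-40413) = -75527*(-1/40413) = 75527/40413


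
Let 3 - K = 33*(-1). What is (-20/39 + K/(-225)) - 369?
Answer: -360431/975 ≈ -369.67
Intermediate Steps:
K = 36 (K = 3 - 33*(-1) = 3 - 1*(-33) = 3 + 33 = 36)
(-20/39 + K/(-225)) - 369 = (-20/39 + 36/(-225)) - 369 = (-20*1/39 + 36*(-1/225)) - 369 = (-20/39 - 4/25) - 369 = -656/975 - 369 = -360431/975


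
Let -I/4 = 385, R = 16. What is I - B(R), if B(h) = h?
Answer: -1556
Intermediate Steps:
I = -1540 (I = -4*385 = -1540)
I - B(R) = -1540 - 1*16 = -1540 - 16 = -1556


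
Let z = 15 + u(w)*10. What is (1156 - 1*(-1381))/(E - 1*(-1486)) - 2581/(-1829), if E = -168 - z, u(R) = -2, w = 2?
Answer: 8054836/2419767 ≈ 3.3288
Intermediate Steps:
z = -5 (z = 15 - 2*10 = 15 - 20 = -5)
E = -163 (E = -168 - 1*(-5) = -168 + 5 = -163)
(1156 - 1*(-1381))/(E - 1*(-1486)) - 2581/(-1829) = (1156 - 1*(-1381))/(-163 - 1*(-1486)) - 2581/(-1829) = (1156 + 1381)/(-163 + 1486) - 2581*(-1/1829) = 2537/1323 + 2581/1829 = 8054836/2419767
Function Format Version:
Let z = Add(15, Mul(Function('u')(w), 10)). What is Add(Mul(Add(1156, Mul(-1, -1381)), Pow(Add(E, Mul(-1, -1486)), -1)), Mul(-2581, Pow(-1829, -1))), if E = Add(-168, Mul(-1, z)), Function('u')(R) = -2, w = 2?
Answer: Rational(8054836, 2419767) ≈ 3.3288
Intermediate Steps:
z = -5 (z = Add(15, Mul(-2, 10)) = Add(15, -20) = -5)
E = -163 (E = Add(-168, Mul(-1, -5)) = Add(-168, 5) = -163)
Add(Mul(Add(1156, Mul(-1, -1381)), Pow(Add(E, Mul(-1, -1486)), -1)), Mul(-2581, Pow(-1829, -1))) = Add(Mul(Add(1156, Mul(-1, -1381)), Pow(Add(-163, Mul(-1, -1486)), -1)), Mul(-2581, Pow(-1829, -1))) = Add(Mul(Add(1156, 1381), Pow(Add(-163, 1486), -1)), Mul(-2581, Rational(-1, 1829))) = Add(Mul(2537, Pow(1323, -1)), Rational(2581, 1829)) = Add(Mul(2537, Rational(1, 1323)), Rational(2581, 1829)) = Add(Rational(2537, 1323), Rational(2581, 1829)) = Rational(8054836, 2419767)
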